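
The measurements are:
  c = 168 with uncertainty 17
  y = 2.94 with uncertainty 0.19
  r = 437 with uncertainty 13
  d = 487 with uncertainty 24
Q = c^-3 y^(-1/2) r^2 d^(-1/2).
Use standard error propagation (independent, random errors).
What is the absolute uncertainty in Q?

Relative error in a monomial: (δQ/Q)² = Σ (nᵢ · δxᵢ/xᵢ)².
  (-3·δc/c)² = (-3×0.101)² = 0.0922;  (−½·δy/y)² = (-0.5×0.0646)² = 0.00104;  (2·δr/r)² = (2×0.0297)² = 0.00354;  (−½·δd/d)² = (-0.5×0.0493)² = 0.000607
δQ/Q = √(0.0973) = 0.312
Q = 0.00106, so δQ = 0.312 × 0.00106 = 0.000332.

0.000332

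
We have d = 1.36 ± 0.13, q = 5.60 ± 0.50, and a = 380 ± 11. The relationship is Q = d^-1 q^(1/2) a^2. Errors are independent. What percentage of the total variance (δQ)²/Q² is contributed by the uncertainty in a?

23.1%

(δQ/Q)² = (-1·δd/d)² + (½·δq/q)² + (2·δa/a)²
  d term: (-1×0.0956)² = 0.00914
  q term: (0.5×0.0893)² = 0.00199
  a term: (2×0.0289)² = 0.00335
Total = 0.0145. Share from a = 0.00335/0.0145 = 0.231.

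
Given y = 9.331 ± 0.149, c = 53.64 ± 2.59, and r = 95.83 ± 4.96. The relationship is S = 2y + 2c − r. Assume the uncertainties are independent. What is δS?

7.18

Absolute uncertainties add in quadrature for a linear combination:
  (2·δy)² = 0.0888;  (2·δc)² = 26.8;  (δr)² = 24.6
δS = √(51.5) = 7.18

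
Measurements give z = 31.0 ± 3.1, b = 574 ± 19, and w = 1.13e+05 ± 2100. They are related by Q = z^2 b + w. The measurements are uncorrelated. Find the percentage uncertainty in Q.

16.8%

Let p = z^2·b = 5.52e+05. δp/p = √((2·δz/z)² + (1·δb/b)²) = √(0.0400 + 0.00110) = 0.203, so δp = 1.12e+05.
Q = p + w: δQ = √(δp² + δw²) = √(1.25e+10 + 4.41e+06) = 1.12e+05
Q = 6.65e+05, so δQ/Q = 1.12e+05/6.65e+05 = 0.168.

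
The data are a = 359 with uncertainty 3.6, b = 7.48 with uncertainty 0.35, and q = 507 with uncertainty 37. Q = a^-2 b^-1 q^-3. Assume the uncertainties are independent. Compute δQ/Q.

0.225

Relative error in a monomial: (δQ/Q)² = Σ (nᵢ · δxᵢ/xᵢ)².
  (-2·δa/a)² = (-2×0.0100)² = 0.000402;  (-1·δb/b)² = (-1×0.0468)² = 0.00219;  (-3·δq/q)² = (-3×0.0730)² = 0.0479
δQ/Q = √(0.0505) = 0.225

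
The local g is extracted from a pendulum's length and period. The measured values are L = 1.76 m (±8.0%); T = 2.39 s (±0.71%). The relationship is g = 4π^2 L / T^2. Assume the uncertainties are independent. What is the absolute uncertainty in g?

0.988 m/s^2

Products/powers → add relative errors in quadrature, weighted by exponent:
  (1·δL/L)² = (1×0.0800)² = 0.00640;  (-2·δT/T)² = (-2×0.00710)² = 0.000202
δg/g = √(0.00660) = 0.0813
g = 12.2 m/s^2, so δg = 0.0813 × 12.2 = 0.988 m/s^2.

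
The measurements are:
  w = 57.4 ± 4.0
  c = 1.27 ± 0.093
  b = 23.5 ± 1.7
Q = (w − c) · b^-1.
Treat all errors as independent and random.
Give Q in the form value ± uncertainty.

Let u = w − c = 56.1. δu = √(δw² + δc²) = √(16.0 + 0.00865) = 4.00, so δu/u = 0.0713.
Q is then a monomial in u, b:
δQ/Q = √((δu/u)² + (-1·δb/b)²) = √(0.00508 + 0.00523) = 0.102
Q = 2.39, so δQ = 0.102 × 2.39 = 0.243.

2.39 ± 0.243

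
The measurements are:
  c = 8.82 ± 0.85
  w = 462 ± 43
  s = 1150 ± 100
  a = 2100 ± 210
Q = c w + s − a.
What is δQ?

593

Let p = c·w = 4070. δp/p = √((1·δc/c)² + (1·δw/w)²) = √(0.00929 + 0.00866) = 0.134, so δp = 546.
Q = p + s − a: δQ = √(δp² + δs² + δa²) = √(2.98e+05 + 10000 + 44100) = 593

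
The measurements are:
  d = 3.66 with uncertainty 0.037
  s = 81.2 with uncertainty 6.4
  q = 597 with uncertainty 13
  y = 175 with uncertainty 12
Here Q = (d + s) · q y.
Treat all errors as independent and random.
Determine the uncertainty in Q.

9.24e+05

Let u = d + s = 84.9. δu = √(δd² + δs²) = √(0.00137 + 41.0) = 6.40, so δu/u = 0.0754.
Q is then a monomial in u, q, y:
δQ/Q = √((δu/u)² + (1·δq/q)² + (1·δy/y)²) = √(0.00569 + 0.000474 + 0.00470) = 0.104
Q = 8.87e+06, so δQ = 0.104 × 8.87e+06 = 9.24e+05.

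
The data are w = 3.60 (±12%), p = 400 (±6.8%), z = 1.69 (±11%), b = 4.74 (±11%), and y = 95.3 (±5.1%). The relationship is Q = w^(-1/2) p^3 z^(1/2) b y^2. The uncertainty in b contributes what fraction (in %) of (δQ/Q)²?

17.1%

(δQ/Q)² = (−½·δw/w)² + (3·δp/p)² + (½·δz/z)² + (1·δb/b)² + (2·δy/y)²
  w term: (-0.5×0.120)² = 0.00360
  p term: (3×0.0680)² = 0.0416
  z term: (0.5×0.110)² = 0.00302
  b term: (1×0.110)² = 0.0121
  y term: (2×0.0510)² = 0.0104
Total = 0.0707. Share from b = 0.0121/0.0707 = 0.171.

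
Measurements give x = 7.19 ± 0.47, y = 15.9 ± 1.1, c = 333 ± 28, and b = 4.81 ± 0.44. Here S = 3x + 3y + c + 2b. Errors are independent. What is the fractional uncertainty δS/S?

For a sum/difference, combine absolute errors in quadrature:
  (3·δx)² = 1.99;  (3·δy)² = 10.9;  (δc)² = 784;  (2·δb)² = 0.774
δS = √(798) = 28.2
S = 412, so δS/S = 28.2/412 = 0.0686.

0.0686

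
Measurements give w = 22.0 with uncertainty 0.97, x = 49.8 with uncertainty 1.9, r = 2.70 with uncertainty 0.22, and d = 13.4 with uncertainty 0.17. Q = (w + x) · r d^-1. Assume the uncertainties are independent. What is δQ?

1.27

Let u = w + x = 71.8. δu = √(δw² + δx²) = √(0.941 + 3.61) = 2.13, so δu/u = 0.0297.
Q is then a monomial in u, r, d:
δQ/Q = √((δu/u)² + (1·δr/r)² + (-1·δd/d)²) = √(0.000883 + 0.00664 + 0.000161) = 0.0877
Q = 14.5, so δQ = 0.0877 × 14.5 = 1.27.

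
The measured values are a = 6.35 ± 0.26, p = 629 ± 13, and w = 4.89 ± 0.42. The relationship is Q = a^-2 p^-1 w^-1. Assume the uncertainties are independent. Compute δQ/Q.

Since Q is a product/quotient, work with relative uncertainties:
  (-2·δa/a)² = (-2×0.0409)² = 0.00671;  (-1·δp/p)² = (-1×0.0207)² = 0.000427;  (-1·δw/w)² = (-1×0.0859)² = 0.00738
δQ/Q = √(0.0145) = 0.120

0.120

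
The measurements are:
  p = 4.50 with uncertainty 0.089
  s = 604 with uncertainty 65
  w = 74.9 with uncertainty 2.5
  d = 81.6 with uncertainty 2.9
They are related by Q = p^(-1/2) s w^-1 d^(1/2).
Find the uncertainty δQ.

3.93

Each factor contributes (exponent × relative error)² to (δQ/Q)²:
  (−½·δp/p)² = (-0.5×0.0198)² = 9.78e-05;  (1·δs/s)² = (1×0.108)² = 0.0116;  (-1·δw/w)² = (-1×0.0334)² = 0.00111;  (½·δd/d)² = (0.5×0.0355)² = 0.000316
δQ/Q = √(0.0131) = 0.114
Q = 34.3, so δQ = 0.114 × 34.3 = 3.93.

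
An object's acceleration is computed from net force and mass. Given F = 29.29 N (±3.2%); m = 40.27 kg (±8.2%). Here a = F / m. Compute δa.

0.0640 m/s^2

Relative error in a monomial: (δa/a)² = Σ (nᵢ · δxᵢ/xᵢ)².
  (1·δF/F)² = (1×0.0320)² = 0.00102;  (-1·δm/m)² = (-1×0.0820)² = 0.00672
δa/a = √(0.00775) = 0.0880
a = 0.7273 m/s^2, so δa = 0.0880 × 0.7273 = 0.0640 m/s^2.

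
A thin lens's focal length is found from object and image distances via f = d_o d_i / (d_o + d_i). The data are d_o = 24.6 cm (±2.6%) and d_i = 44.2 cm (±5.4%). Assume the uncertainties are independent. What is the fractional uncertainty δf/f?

∂f/∂d_o = (d_i/(d_o+d_i))² = 0.413;  ∂f/∂d_i = (d_o/(d_o+d_i))² = 0.128
δf = √((∂f/∂d_o · δd_o)² + (∂f/∂d_i · δd_i)²) = √(0.0697 + 0.0931) = 0.403 cm
f = 15.8 cm, so δf/f = 0.403/15.8 = 0.0255.

0.0255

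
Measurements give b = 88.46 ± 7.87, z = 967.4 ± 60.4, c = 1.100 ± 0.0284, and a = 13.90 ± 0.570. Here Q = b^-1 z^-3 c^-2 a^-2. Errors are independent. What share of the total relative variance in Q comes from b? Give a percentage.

(δQ/Q)² = (-1·δb/b)² + (-3·δz/z)² + (-2·δc/c)² + (-2·δa/a)²
  b term: (-1×0.0890)² = 0.00792
  z term: (-3×0.0624)² = 0.0351
  c term: (-2×0.0258)² = 0.00267
  a term: (-2×0.0410)² = 0.00673
Total = 0.0524. Share from b = 0.00792/0.0524 = 0.151.

15.1%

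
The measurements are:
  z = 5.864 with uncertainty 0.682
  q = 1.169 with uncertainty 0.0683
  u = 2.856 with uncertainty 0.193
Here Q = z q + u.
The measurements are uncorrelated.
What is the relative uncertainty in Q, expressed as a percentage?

9.40%

Let p = z·q = 6.855. δp/p = √((1·δz/z)² + (1·δq/q)²) = √(0.0135 + 0.00341) = 0.130, so δp = 0.892.
Q = p + u: δQ = √(δp² + δu²) = √(0.796 + 0.0372) = 0.913
Q = 9.711, so δQ/Q = 0.913/9.711 = 0.0940.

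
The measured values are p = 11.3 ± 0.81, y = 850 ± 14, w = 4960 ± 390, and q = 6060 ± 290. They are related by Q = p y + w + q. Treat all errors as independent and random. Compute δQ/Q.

0.0416

Let h = p·y = 9600. δh/h = √((1·δp/p)² + (1·δy/y)²) = √(0.00514 + 0.000271) = 0.0735, so δh = 706.
Q = h + w + q: δQ = √(δh² + δw² + δq²) = √(4.99e+05 + 1.52e+05 + 84100) = 857
Q = 20600, so δQ/Q = 857/20600 = 0.0416.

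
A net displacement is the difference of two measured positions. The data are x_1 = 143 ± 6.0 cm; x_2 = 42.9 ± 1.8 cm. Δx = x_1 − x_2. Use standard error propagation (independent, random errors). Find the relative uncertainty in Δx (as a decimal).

Absolute uncertainties add in quadrature for a linear combination:
  (δx_1)² = 36.0;  (δx_2)² = 3.24
δΔx = √(39.2) = 6.26 cm
Δx = 100 cm, so δΔx/Δx = 6.26/100 = 0.0626.

0.0626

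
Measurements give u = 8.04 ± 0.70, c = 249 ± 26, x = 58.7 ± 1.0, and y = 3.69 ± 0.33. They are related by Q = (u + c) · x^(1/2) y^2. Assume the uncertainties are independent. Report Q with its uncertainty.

Let w = u + c = 257. δw = √(δu² + δc²) = √(0.490 + 676) = 26.0, so δw/w = 0.101.
Q is then a monomial in w, x, y:
δQ/Q = √((δw/w)² + (½·δx/x)² + (2·δy/y)²) = √(0.0102 + 7.26e-05 + 0.0320) = 0.206
Q = 26800, so δQ = 0.206 × 26800 = 5520.

26800 ± 5520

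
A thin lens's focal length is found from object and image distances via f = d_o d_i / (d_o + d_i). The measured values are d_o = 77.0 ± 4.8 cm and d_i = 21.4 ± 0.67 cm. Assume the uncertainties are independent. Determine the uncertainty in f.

∂f/∂d_o = (d_i/(d_o+d_i))² = 0.0473;  ∂f/∂d_i = (d_o/(d_o+d_i))² = 0.612
δf = √((∂f/∂d_o · δd_o)² + (∂f/∂d_i · δd_i)²) = √(0.0515 + 0.168) = 0.469 cm

0.469 cm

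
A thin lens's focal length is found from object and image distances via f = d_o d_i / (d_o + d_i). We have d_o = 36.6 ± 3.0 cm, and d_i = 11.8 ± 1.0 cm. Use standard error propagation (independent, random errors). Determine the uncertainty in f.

∂f/∂d_o = (d_i/(d_o+d_i))² = 0.0594;  ∂f/∂d_i = (d_o/(d_o+d_i))² = 0.572
δf = √((∂f/∂d_o · δd_o)² + (∂f/∂d_i · δd_i)²) = √(0.0318 + 0.327) = 0.599 cm

0.599 cm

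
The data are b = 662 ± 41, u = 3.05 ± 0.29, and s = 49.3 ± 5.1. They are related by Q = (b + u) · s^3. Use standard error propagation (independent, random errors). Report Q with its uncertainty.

Let w = b + u = 665. δw = √(δb² + δu²) = √(1680 + 0.0841) = 41.0, so δw/w = 0.0617.
Q is then a monomial in w, s:
δQ/Q = √((δw/w)² + (3·δs/s)²) = √(0.00380 + 0.0963) = 0.316
Q = 7.97e+07, so δQ = 0.316 × 7.97e+07 = 2.52e+07.

(7.97 ± 2.52) × 10^7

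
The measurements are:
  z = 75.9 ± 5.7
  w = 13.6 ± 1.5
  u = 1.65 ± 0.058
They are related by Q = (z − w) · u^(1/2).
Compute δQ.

Let h = z − w = 62.3. δh = √(δz² + δw²) = √(32.5 + 2.25) = 5.89, so δh/h = 0.0946.
Q is then a monomial in h, u:
δQ/Q = √((δh/h)² + (½·δu/u)²) = √(0.00895 + 0.000309) = 0.0962
Q = 80.0, so δQ = 0.0962 × 80.0 = 7.70.

7.70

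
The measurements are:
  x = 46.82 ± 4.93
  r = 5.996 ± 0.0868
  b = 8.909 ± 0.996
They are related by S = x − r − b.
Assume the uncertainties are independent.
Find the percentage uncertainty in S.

15.8%

Each term contributes (cᵢ δxᵢ)² to (δS)²:
  (δx)² = 24.3;  (δr)² = 0.00753;  (δb)² = 0.992
δS = √(25.3) = 5.03
S = 31.91, so δS/S = 5.03/31.91 = 0.158.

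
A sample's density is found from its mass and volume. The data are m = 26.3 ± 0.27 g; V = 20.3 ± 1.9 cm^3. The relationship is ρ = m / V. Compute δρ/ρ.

0.0942

Relative error in a monomial: (δρ/ρ)² = Σ (nᵢ · δxᵢ/xᵢ)².
  (1·δm/m)² = (1×0.0103)² = 0.000105;  (-1·δV/V)² = (-1×0.0936)² = 0.00876
δρ/ρ = √(0.00887) = 0.0942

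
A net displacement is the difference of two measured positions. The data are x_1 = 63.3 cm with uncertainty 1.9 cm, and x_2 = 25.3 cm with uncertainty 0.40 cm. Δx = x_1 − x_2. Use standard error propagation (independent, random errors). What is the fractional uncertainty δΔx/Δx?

For a sum/difference, combine absolute errors in quadrature:
  (δx_1)² = 3.61;  (δx_2)² = 0.160
δΔx = √(3.77) = 1.94 cm
Δx = 38.0 cm, so δΔx/Δx = 1.94/38.0 = 0.0511.

0.0511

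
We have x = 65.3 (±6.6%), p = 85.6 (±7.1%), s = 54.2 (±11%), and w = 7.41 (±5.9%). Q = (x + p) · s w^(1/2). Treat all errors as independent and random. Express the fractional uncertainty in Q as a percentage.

Let u = x + p = 151. δu = √(δx² + δp²) = √(18.6 + 36.9) = 7.45, so δu/u = 0.0494.
Q is then a monomial in u, s, w:
δQ/Q = √((δu/u)² + (1·δs/s)² + (½·δw/w)²) = √(0.00244 + 0.0121 + 0.000870) = 0.124

12.4%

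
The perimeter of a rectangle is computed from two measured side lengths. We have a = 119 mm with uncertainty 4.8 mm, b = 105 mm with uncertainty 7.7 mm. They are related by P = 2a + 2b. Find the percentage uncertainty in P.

P is a linear combination, so absolute uncertainties add in quadrature:
  (2·δa)² = 92.2;  (2·δb)² = 237
δP = √(329) = 18.1 mm
P = 448 mm, so δP/P = 18.1/448 = 0.0405.

4.05%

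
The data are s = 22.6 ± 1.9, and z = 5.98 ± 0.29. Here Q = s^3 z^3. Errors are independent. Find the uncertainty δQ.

Since Q is a product/quotient, work with relative uncertainties:
  (3·δs/s)² = (3×0.0841)² = 0.0636;  (3·δz/z)² = (3×0.0485)² = 0.0212
δQ/Q = √(0.0848) = 0.291
Q = 2.47e+06, so δQ = 0.291 × 2.47e+06 = 7.19e+05.

7.19e+05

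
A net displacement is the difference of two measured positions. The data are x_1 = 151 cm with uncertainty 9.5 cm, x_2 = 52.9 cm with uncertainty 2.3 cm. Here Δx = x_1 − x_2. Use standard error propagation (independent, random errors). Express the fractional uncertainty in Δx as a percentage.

Δx is a linear combination, so absolute uncertainties add in quadrature:
  (δx_1)² = 90.2;  (δx_2)² = 5.29
δΔx = √(95.5) = 9.77 cm
Δx = 98.1 cm, so δΔx/Δx = 9.77/98.1 = 0.0996.

9.96%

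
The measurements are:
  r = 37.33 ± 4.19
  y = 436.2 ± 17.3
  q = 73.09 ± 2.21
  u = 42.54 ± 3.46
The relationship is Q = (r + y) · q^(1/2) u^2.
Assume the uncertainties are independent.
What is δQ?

Let w = r + y = 473.5. δw = √(δr² + δy²) = √(17.6 + 299) = 17.8, so δw/w = 0.0376.
Q is then a monomial in w, q, u:
δQ/Q = √((δw/w)² + (½·δq/q)² + (2·δu/u)²) = √(0.00141 + 0.000229 + 0.0265) = 0.168
Q = 7.326e+06, so δQ = 0.168 × 7.326e+06 = 1.23e+06.

1.23e+06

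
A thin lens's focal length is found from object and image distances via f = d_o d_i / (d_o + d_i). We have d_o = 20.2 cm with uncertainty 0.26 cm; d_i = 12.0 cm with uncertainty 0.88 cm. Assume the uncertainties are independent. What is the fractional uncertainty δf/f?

0.0463

∂f/∂d_o = (d_i/(d_o+d_i))² = 0.139;  ∂f/∂d_i = (d_o/(d_o+d_i))² = 0.394
δf = √((∂f/∂d_o · δd_o)² + (∂f/∂d_i · δd_i)²) = √(0.00130 + 0.120) = 0.348 cm
f = 7.53 cm, so δf/f = 0.348/7.53 = 0.0463.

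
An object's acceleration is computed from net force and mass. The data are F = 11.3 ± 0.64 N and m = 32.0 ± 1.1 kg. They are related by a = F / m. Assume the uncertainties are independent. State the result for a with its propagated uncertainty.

0.353 ± 0.0234 m/s^2

For a monomial a ∝ F, m^-1, fractional errors add in quadrature:
  (1·δF/F)² = (1×0.0566)² = 0.00321;  (-1·δm/m)² = (-1×0.0344)² = 0.00118
δa/a = √(0.00439) = 0.0663
a = 0.353 m/s^2, so δa = 0.0663 × 0.353 = 0.0234 m/s^2.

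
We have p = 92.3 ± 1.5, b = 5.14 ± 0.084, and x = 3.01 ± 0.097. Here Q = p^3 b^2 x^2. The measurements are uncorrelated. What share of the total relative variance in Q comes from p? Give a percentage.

31.3%

(δQ/Q)² = (3·δp/p)² + (2·δb/b)² + (2·δx/x)²
  p term: (3×0.0163)² = 0.00238
  b term: (2×0.0163)² = 0.00107
  x term: (2×0.0322)² = 0.00415
Total = 0.00760. Share from p = 0.00238/0.00760 = 0.313.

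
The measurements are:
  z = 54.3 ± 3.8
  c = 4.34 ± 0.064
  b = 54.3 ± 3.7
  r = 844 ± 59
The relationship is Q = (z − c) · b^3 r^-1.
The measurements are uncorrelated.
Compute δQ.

Let u = z − c = 50.0. δu = √(δz² + δc²) = √(14.4 + 0.00410) = 3.80, so δu/u = 0.0761.
Q is then a monomial in u, b, r:
δQ/Q = √((δu/u)² + (3·δb/b)² + (-1·δr/r)²) = √(0.00579 + 0.0418 + 0.00489) = 0.229
Q = 9480, so δQ = 0.229 × 9480 = 2170.

2170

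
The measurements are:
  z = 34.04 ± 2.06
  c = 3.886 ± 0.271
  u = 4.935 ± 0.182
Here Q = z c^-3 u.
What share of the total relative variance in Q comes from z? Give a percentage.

7.51%

(δQ/Q)² = (1·δz/z)² + (-3·δc/c)² + (1·δu/u)²
  z term: (1×0.0605)² = 0.00366
  c term: (-3×0.0697)² = 0.0438
  u term: (1×0.0369)² = 0.00136
Total = 0.0488. Share from z = 0.00366/0.0488 = 0.0751.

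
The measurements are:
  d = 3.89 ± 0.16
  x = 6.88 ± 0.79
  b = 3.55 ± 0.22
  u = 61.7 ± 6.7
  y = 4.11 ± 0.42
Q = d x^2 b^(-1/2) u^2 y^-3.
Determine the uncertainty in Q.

2380

For a monomial Q ∝ d, x^2, b^(-1/2), u^2, y^-3, fractional errors add in quadrature:
  (1·δd/d)² = (1×0.0411)² = 0.00169;  (2·δx/x)² = (2×0.115)² = 0.0527;  (−½·δb/b)² = (-0.5×0.0620)² = 0.000960;  (2·δu/u)² = (2×0.109)² = 0.0472;  (-3·δy/y)² = (-3×0.102)² = 0.0940
δQ/Q = √(0.197) = 0.443
Q = 5360, so δQ = 0.443 × 5360 = 2380.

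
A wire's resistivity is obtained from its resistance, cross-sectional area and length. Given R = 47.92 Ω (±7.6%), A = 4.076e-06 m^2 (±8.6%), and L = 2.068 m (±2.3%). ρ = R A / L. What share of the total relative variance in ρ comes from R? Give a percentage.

(δρ/ρ)² = (1·δR/R)² + (1·δA/A)² + (-1·δL/L)²
  R term: (1×0.0760)² = 0.00578
  A term: (1×0.0860)² = 0.00740
  L term: (-1×0.0230)² = 0.000529
Total = 0.0137. Share from R = 0.00578/0.0137 = 0.422.

42.2%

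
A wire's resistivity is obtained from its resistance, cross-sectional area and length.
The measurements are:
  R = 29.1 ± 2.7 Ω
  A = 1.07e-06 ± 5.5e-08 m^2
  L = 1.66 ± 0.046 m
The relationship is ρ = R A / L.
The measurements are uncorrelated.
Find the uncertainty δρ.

2.06e-06 Ω·m

Relative error in a monomial: (δρ/ρ)² = Σ (nᵢ · δxᵢ/xᵢ)².
  (1·δR/R)² = (1×0.0928)² = 0.00861;  (1·δA/A)² = (1×0.0514)² = 0.00264;  (-1·δL/L)² = (-1×0.0277)² = 0.000768
δρ/ρ = √(0.0120) = 0.110
ρ = 1.88e-05 Ω·m, so δρ = 0.110 × 1.88e-05 = 2.06e-06 Ω·m.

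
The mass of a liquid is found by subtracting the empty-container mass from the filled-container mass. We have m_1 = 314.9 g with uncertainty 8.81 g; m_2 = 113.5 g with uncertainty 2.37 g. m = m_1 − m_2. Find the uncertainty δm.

9.12 g

Absolute uncertainties add in quadrature for a linear combination:
  (δm_1)² = 77.6;  (δm_2)² = 5.62
δm = √(83.2) = 9.12 g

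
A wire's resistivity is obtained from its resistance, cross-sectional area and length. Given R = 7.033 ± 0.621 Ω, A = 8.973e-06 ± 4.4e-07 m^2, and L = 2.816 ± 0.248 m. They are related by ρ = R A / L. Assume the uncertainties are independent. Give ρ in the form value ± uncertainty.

(2.241 ± 0.300) × 10^-5 Ω·m

ρ is a product of powers, so relative uncertainties combine in quadrature:
  (1·δR/R)² = (1×0.0883)² = 0.00780;  (1·δA/A)² = (1×0.0490)² = 0.00240;  (-1·δL/L)² = (-1×0.0881)² = 0.00776
δρ/ρ = √(0.0180) = 0.134
ρ = 2.241e-05 Ω·m, so δρ = 0.134 × 2.241e-05 = 3e-06 Ω·m.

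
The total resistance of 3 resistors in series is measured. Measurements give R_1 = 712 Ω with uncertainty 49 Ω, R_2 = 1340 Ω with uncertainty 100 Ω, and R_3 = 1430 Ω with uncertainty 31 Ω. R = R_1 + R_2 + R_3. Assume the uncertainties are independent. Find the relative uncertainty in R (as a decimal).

0.0332

For a sum/difference, combine absolute errors in quadrature:
  (δR_1)² = 2400;  (δR_2)² = 10000;  (δR_3)² = 961
δR = √(13400) = 116 Ω
R = 3480 Ω, so δR/R = 116/3480 = 0.0332.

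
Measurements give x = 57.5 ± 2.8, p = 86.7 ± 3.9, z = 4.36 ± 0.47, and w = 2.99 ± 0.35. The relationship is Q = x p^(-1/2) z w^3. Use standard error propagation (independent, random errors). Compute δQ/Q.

Products/powers → add relative errors in quadrature, weighted by exponent:
  (1·δx/x)² = (1×0.0487)² = 0.00237;  (−½·δp/p)² = (-0.5×0.0450)² = 0.000506;  (1·δz/z)² = (1×0.108)² = 0.0116;  (3·δw/w)² = (3×0.117)² = 0.123
δQ/Q = √(0.138) = 0.371

0.371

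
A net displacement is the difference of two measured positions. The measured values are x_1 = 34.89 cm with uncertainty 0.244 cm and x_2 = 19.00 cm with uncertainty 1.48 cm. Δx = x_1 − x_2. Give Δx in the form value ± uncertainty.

15.89 ± 1.50 cm

Δx is a linear combination, so absolute uncertainties add in quadrature:
  (δx_1)² = 0.0595;  (δx_2)² = 2.19
δΔx = √(2.25) = 1.50 cm
Δx = 15.89 cm.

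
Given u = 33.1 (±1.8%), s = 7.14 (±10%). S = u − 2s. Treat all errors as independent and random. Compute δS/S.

0.0822

For a sum/difference, combine absolute errors in quadrature:
  (δu)² = 0.355;  (2·δs)² = 2.04
δS = √(2.39) = 1.55
S = 18.8, so δS/S = 1.55/18.8 = 0.0822.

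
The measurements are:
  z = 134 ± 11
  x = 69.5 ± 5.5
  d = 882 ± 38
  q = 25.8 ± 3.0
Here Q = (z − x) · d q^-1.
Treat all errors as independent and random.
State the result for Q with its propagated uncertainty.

Let u = z − x = 64.5. δu = √(δz² + δx²) = √(121 + 30.2) = 12.3, so δu/u = 0.191.
Q is then a monomial in u, d, q:
δQ/Q = √((δu/u)² + (1·δd/d)² + (-1·δq/q)²) = √(0.0364 + 0.00186 + 0.0135) = 0.227
Q = 2200, so δQ = 0.227 × 2200 = 502.

2200 ± 502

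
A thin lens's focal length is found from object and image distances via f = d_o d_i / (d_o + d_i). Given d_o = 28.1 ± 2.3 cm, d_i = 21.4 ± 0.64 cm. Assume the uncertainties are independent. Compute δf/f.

∂f/∂d_o = (d_i/(d_o+d_i))² = 0.187;  ∂f/∂d_i = (d_o/(d_o+d_i))² = 0.322
δf = √((∂f/∂d_o · δd_o)² + (∂f/∂d_i · δd_i)²) = √(0.185 + 0.0425) = 0.477 cm
f = 12.1 cm, so δf/f = 0.477/12.1 = 0.0392.

0.0392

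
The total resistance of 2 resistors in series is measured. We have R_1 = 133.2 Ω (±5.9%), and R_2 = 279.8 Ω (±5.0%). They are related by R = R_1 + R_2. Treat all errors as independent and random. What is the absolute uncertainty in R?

Each term contributes (cᵢ δxᵢ)² to (δR)²:
  (δR_1)² = 61.8;  (δR_2)² = 196
δR = √(257) = 16.0 Ω

16.0 Ω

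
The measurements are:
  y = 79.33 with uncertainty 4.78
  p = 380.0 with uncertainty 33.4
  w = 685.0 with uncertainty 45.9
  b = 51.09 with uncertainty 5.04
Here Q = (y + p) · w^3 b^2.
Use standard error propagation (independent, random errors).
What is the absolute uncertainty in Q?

Let u = y + p = 459.3. δu = √(δy² + δp²) = √(22.8 + 1120) = 33.7, so δu/u = 0.0735.
Q is then a monomial in u, w, b:
δQ/Q = √((δu/u)² + (3·δw/w)² + (2·δb/b)²) = √(0.00540 + 0.0404 + 0.0389) = 0.291
Q = 3.854e+14, so δQ = 0.291 × 3.854e+14 = 1.12e+14.

1.12e+14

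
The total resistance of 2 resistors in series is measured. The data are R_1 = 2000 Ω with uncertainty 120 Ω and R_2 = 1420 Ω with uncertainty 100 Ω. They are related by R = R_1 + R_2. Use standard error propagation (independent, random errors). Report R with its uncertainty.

For a sum/difference, combine absolute errors in quadrature:
  (δR_1)² = 14400;  (δR_2)² = 10000
δR = √(24400) = 156 Ω
R = 3420 Ω.

3420 ± 156 Ω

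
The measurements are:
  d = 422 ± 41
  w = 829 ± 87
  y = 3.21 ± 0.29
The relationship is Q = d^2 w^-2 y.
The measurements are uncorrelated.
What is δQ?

0.250

Relative error in a monomial: (δQ/Q)² = Σ (nᵢ · δxᵢ/xᵢ)².
  (2·δd/d)² = (2×0.0972)² = 0.0378;  (-2·δw/w)² = (-2×0.105)² = 0.0441;  (1·δy/y)² = (1×0.0903)² = 0.00816
δQ/Q = √(0.0900) = 0.300
Q = 0.832, so δQ = 0.300 × 0.832 = 0.250.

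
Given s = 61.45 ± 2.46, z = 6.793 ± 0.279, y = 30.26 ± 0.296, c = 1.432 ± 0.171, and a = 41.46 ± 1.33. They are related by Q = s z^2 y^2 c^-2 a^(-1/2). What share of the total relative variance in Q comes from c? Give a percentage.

86.4%

(δQ/Q)² = (1·δs/s)² + (2·δz/z)² + (2·δy/y)² + (-2·δc/c)² + (−½·δa/a)²
  s term: (1×0.0400)² = 0.00160
  z term: (2×0.0411)² = 0.00675
  y term: (2×0.00978)² = 0.000383
  c term: (-2×0.119)² = 0.0570
  a term: (-0.5×0.0321)² = 0.000257
Total = 0.0660. Share from c = 0.0570/0.0660 = 0.864.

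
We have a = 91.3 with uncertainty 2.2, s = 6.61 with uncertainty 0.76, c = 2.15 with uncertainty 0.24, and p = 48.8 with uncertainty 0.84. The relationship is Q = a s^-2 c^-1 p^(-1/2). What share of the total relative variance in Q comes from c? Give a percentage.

(δQ/Q)² = (1·δa/a)² + (-2·δs/s)² + (-1·δc/c)² + (−½·δp/p)²
  a term: (1×0.0241)² = 0.000581
  s term: (-2×0.115)² = 0.0529
  c term: (-1×0.112)² = 0.0125
  p term: (-0.5×0.0172)² = 7.41e-05
Total = 0.0660. Share from c = 0.0125/0.0660 = 0.189.

18.9%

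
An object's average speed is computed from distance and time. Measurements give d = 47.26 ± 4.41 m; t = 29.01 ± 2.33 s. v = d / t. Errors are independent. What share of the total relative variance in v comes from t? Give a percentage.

(δv/v)² = (1·δd/d)² + (-1·δt/t)²
  d term: (1×0.0933)² = 0.00871
  t term: (-1×0.0803)² = 0.00645
Total = 0.0152. Share from t = 0.00645/0.0152 = 0.426.

42.6%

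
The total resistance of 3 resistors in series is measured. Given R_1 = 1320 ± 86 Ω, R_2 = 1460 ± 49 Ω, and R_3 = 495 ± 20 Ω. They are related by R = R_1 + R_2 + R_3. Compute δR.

Absolute uncertainties add in quadrature for a linear combination:
  (δR_1)² = 7400;  (δR_2)² = 2400;  (δR_3)² = 400
δR = √(10200) = 101 Ω

101 Ω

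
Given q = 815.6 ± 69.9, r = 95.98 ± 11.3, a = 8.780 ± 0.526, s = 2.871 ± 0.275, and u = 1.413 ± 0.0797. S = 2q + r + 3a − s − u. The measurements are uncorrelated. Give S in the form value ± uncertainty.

1749 ± 140

For a sum/difference, combine absolute errors in quadrature:
  (2·δq)² = 19500;  (δr)² = 128;  (3·δa)² = 2.49;  (δs)² = 0.0756;  (δu)² = 0.00635
δS = √(19700) = 140
S = 1749.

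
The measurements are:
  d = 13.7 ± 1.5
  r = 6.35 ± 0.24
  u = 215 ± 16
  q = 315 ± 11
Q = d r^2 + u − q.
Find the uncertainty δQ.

76.0

Let p = d·r^2 = 552. δp/p = √((1·δd/d)² + (2·δr/r)²) = √(0.0120 + 0.00571) = 0.133, so δp = 73.5.
Q = p + u − q: δQ = √(δp² + δu² + δq²) = √(5400 + 256 + 121) = 76.0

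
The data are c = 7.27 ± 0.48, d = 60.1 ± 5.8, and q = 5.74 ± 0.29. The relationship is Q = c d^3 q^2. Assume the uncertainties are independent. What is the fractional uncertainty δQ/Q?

Q is a product of powers, so relative uncertainties combine in quadrature:
  (1·δc/c)² = (1×0.0660)² = 0.00436;  (3·δd/d)² = (3×0.0965)² = 0.0838;  (2·δq/q)² = (2×0.0505)² = 0.0102
δQ/Q = √(0.0984) = 0.314

0.314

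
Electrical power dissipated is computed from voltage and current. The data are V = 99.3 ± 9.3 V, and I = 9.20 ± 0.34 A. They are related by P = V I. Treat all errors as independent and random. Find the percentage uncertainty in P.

10.1%

Since P is a product/quotient, work with relative uncertainties:
  (1·δV/V)² = (1×0.0937)² = 0.00877;  (1·δI/I)² = (1×0.0370)² = 0.00137
δP/P = √(0.0101) = 0.101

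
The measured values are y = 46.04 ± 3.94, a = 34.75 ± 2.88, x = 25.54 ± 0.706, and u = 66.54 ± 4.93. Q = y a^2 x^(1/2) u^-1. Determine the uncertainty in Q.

850

Since Q is a product/quotient, work with relative uncertainties:
  (1·δy/y)² = (1×0.0856)² = 0.00732;  (2·δa/a)² = (2×0.0829)² = 0.0275;  (½·δx/x)² = (0.5×0.0276)² = 0.000191;  (-1·δu/u)² = (-1×0.0741)² = 0.00549
δQ/Q = √(0.0405) = 0.201
Q = 4223, so δQ = 0.201 × 4223 = 850.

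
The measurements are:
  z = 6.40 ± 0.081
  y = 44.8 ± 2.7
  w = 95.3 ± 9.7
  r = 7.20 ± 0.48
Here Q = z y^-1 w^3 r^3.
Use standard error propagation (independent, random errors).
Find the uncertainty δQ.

1.71e+07

Q is a product of powers, so relative uncertainties combine in quadrature:
  (1·δz/z)² = (1×0.0127)² = 0.000160;  (-1·δy/y)² = (-1×0.0603)² = 0.00363;  (3·δw/w)² = (3×0.102)² = 0.0932;  (3·δr/r)² = (3×0.0667)² = 0.0400
δQ/Q = √(0.137) = 0.370
Q = 4.62e+07, so δQ = 0.370 × 4.62e+07 = 1.71e+07.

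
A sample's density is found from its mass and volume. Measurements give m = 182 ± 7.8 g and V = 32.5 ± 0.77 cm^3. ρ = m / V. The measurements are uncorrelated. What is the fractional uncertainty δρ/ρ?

Relative error in a monomial: (δρ/ρ)² = Σ (nᵢ · δxᵢ/xᵢ)².
  (1·δm/m)² = (1×0.0429)² = 0.00184;  (-1·δV/V)² = (-1×0.0237)² = 0.000561
δρ/ρ = √(0.00240) = 0.0490

0.0490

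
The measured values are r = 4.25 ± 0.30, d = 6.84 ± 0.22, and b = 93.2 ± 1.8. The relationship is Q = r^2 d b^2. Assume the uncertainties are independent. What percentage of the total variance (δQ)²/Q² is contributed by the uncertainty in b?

(δQ/Q)² = (2·δr/r)² + (1·δd/d)² + (2·δb/b)²
  r term: (2×0.0706)² = 0.0199
  d term: (1×0.0322)² = 0.00103
  b term: (2×0.0193)² = 0.00149
Total = 0.0225. Share from b = 0.00149/0.0225 = 0.0664.

6.64%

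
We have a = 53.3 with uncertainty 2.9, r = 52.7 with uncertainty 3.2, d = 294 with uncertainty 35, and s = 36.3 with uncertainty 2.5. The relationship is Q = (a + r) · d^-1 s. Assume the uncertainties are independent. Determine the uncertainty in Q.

Let u = a + r = 106. δu = √(δa² + δr²) = √(8.41 + 10.2) = 4.32, so δu/u = 0.0407.
Q is then a monomial in u, d, s:
δQ/Q = √((δu/u)² + (-1·δd/d)² + (1·δs/s)²) = √(0.00166 + 0.0142 + 0.00474) = 0.143
Q = 13.1, so δQ = 0.143 × 13.1 = 1.88.

1.88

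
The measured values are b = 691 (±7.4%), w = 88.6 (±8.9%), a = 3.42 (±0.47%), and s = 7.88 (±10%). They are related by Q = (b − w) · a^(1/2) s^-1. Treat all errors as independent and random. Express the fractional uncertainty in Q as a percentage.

Let u = b − w = 602. δu = √(δb² + δw²) = √(2610 + 62.2) = 51.7, so δu/u = 0.0859.
Q is then a monomial in u, a, s:
δQ/Q = √((δu/u)² + (½·δa/a)² + (-1·δs/s)²) = √(0.00738 + 5.52e-06 + 0.0100) = 0.132

13.2%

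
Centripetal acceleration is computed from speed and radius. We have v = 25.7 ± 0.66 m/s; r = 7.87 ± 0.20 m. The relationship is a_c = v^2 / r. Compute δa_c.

Since a_c is a product/quotient, work with relative uncertainties:
  (2·δv/v)² = (2×0.0257)² = 0.00264;  (-1·δr/r)² = (-1×0.0254)² = 0.000646
δa_c/a_c = √(0.00328) = 0.0573
a_c = 83.9 m/s^2, so δa_c = 0.0573 × 83.9 = 4.81 m/s^2.

4.81 m/s^2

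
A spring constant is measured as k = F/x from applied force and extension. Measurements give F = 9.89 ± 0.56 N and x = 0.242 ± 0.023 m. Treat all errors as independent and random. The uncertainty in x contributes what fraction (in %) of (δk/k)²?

(δk/k)² = (1·δF/F)² + (-1·δx/x)²
  F term: (1×0.0566)² = 0.00321
  x term: (-1×0.0950)² = 0.00903
Total = 0.0122. Share from x = 0.00903/0.0122 = 0.738.

73.8%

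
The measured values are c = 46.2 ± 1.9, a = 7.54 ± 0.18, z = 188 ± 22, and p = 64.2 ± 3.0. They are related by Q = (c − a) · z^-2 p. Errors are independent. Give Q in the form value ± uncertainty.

Let u = c − a = 38.7. δu = √(δc² + δa²) = √(3.61 + 0.0324) = 1.91, so δu/u = 0.0494.
Q is then a monomial in u, z, p:
δQ/Q = √((δu/u)² + (-2·δz/z)² + (1·δp/p)²) = √(0.00244 + 0.0548 + 0.00218) = 0.244
Q = 0.0702, so δQ = 0.244 × 0.0702 = 0.0171.

0.0702 ± 0.0171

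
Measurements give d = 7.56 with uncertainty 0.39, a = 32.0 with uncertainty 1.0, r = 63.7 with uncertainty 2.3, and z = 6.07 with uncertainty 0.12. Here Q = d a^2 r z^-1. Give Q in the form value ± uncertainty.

Products/powers → add relative errors in quadrature, weighted by exponent:
  (1·δd/d)² = (1×0.0516)² = 0.00266;  (2·δa/a)² = (2×0.0312)² = 0.00391;  (1·δr/r)² = (1×0.0361)² = 0.00130;  (-1·δz/z)² = (-1×0.0198)² = 0.000391
δQ/Q = √(0.00826) = 0.0909
Q = 81200, so δQ = 0.0909 × 81200 = 7380.

81200 ± 7380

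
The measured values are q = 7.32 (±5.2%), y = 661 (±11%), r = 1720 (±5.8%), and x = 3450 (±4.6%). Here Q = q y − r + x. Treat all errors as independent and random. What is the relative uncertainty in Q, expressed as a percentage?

Let p = q·y = 4840. δp/p = √((1·δq/q)² + (1·δy/y)²) = √(0.00270 + 0.0121) = 0.122, so δp = 589.
Q = p − r + x: δQ = √(δp² + δr² + δx²) = √(3.47e+05 + 9950 + 25200) = 618
Q = 6570, so δQ/Q = 618/6570 = 0.0941.

9.41%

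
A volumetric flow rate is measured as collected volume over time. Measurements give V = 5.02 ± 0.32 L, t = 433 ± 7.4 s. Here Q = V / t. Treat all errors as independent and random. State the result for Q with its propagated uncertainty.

0.0116 ± 0.000765 L/s

For a monomial Q ∝ V, t^-1, fractional errors add in quadrature:
  (1·δV/V)² = (1×0.0637)² = 0.00406;  (-1·δt/t)² = (-1×0.0171)² = 0.000292
δQ/Q = √(0.00436) = 0.0660
Q = 0.0116 L/s, so δQ = 0.0660 × 0.0116 = 0.000765 L/s.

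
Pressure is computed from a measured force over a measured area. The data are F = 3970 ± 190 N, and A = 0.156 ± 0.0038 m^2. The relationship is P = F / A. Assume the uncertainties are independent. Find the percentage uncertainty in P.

P is a product of powers, so relative uncertainties combine in quadrature:
  (1·δF/F)² = (1×0.0479)² = 0.00229;  (-1·δA/A)² = (-1×0.0244)² = 0.000593
δP/P = √(0.00288) = 0.0537

5.37%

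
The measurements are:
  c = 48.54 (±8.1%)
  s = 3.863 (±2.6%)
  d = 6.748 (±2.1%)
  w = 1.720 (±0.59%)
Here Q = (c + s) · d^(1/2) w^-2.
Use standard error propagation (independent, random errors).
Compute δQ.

Let u = c + s = 52.40. δu = √(δc² + δs²) = √(15.5 + 0.0101) = 3.93, so δu/u = 0.0751.
Q is then a monomial in u, d, w:
δQ/Q = √((δu/u)² + (½·δd/d)² + (-2·δw/w)²) = √(0.00563 + 0.000110 + 0.000139) = 0.0767
Q = 46.01, so δQ = 0.0767 × 46.01 = 3.53.

3.53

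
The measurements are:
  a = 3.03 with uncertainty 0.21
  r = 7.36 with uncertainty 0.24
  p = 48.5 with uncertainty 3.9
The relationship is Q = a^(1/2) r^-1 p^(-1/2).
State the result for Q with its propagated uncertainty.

0.0340 ± 0.00212

Each factor contributes (exponent × relative error)² to (δQ/Q)²:
  (½·δa/a)² = (0.5×0.0693)² = 0.00120;  (-1·δr/r)² = (-1×0.0326)² = 0.00106;  (−½·δp/p)² = (-0.5×0.0804)² = 0.00162
δQ/Q = √(0.00388) = 0.0623
Q = 0.0340, so δQ = 0.0623 × 0.0340 = 0.00212.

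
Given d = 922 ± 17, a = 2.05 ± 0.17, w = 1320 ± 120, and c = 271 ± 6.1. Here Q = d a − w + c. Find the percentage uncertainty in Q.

Let p = d·a = 1890. δp/p = √((1·δd/d)² + (1·δa/a)²) = √(0.000340 + 0.00688) = 0.0850, so δp = 161.
Q = p − w + c: δQ = √(δp² + δw² + δc²) = √(25800 + 14400 + 37.2) = 201
Q = 841, so δQ/Q = 201/841 = 0.238.

23.8%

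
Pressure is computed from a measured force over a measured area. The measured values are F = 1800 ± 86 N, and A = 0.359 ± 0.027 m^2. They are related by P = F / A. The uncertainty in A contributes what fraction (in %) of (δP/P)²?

(δP/P)² = (1·δF/F)² + (-1·δA/A)²
  F term: (1×0.0478)² = 0.00228
  A term: (-1×0.0752)² = 0.00566
Total = 0.00794. Share from A = 0.00566/0.00794 = 0.712.

71.2%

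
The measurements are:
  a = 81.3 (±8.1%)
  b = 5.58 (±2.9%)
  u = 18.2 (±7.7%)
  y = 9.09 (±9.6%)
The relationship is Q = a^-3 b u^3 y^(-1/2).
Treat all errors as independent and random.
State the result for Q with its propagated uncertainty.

Products/powers → add relative errors in quadrature, weighted by exponent:
  (-3·δa/a)² = (-3×0.0810)² = 0.0590;  (1·δb/b)² = (1×0.0290)² = 0.000841;  (3·δu/u)² = (3×0.0770)² = 0.0534;  (−½·δy/y)² = (-0.5×0.0960)² = 0.00230
δQ/Q = √(0.116) = 0.340
Q = 0.0208, so δQ = 0.340 × 0.0208 = 0.00706.

0.0208 ± 0.00706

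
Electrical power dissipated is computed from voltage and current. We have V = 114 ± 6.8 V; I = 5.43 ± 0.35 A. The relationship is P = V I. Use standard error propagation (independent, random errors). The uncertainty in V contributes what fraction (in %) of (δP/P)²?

46.1%

(δP/P)² = (1·δV/V)² + (1·δI/I)²
  V term: (1×0.0596)² = 0.00356
  I term: (1×0.0645)² = 0.00415
Total = 0.00771. Share from V = 0.00356/0.00771 = 0.461.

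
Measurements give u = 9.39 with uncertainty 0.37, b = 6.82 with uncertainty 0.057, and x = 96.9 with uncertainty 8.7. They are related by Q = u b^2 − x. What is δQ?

20.6

Let p = u·b^2 = 437. δp/p = √((1·δu/u)² + (2·δb/b)²) = √(0.00155 + 0.000279) = 0.0428, so δp = 18.7.
Q = p − x: δQ = √(δp² + δx²) = √(349 + 75.7) = 20.6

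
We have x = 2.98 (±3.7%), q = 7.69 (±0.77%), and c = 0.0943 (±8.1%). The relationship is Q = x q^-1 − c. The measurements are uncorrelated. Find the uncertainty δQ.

0.0165

Let p = x·q^-1 = 0.388. δp/p = √((1·δx/x)² + (-1·δq/q)²) = √(0.00137 + 5.93e-05) = 0.0378, so δp = 0.0146.
Q = p − c: δQ = √(δp² + δc²) = √(0.000214 + 5.83e-05) = 0.0165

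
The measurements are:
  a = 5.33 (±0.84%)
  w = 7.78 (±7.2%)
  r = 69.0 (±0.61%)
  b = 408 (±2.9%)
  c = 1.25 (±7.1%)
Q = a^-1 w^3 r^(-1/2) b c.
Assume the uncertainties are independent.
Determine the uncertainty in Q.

1240

Products/powers → add relative errors in quadrature, weighted by exponent:
  (-1·δa/a)² = (-1×0.00840)² = 7.06e-05;  (3·δw/w)² = (3×0.0720)² = 0.0467;  (−½·δr/r)² = (-0.5×0.00610)² = 9.3e-06;  (1·δb/b)² = (1×0.0290)² = 0.000841;  (1·δc/c)² = (1×0.0710)² = 0.00504
δQ/Q = √(0.0526) = 0.229
Q = 5420, so δQ = 0.229 × 5420 = 1240.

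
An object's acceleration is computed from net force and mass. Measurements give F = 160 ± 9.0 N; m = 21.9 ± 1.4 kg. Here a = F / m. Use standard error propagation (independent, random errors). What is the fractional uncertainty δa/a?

0.0852

a is a product of powers, so relative uncertainties combine in quadrature:
  (1·δF/F)² = (1×0.0563)² = 0.00316;  (-1·δm/m)² = (-1×0.0639)² = 0.00409
δa/a = √(0.00725) = 0.0852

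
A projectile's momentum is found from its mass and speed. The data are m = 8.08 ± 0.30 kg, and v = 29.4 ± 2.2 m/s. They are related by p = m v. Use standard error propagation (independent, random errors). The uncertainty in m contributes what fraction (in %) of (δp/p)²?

(δp/p)² = (1·δm/m)² + (1·δv/v)²
  m term: (1×0.0371)² = 0.00138
  v term: (1×0.0748)² = 0.00560
Total = 0.00698. Share from m = 0.00138/0.00698 = 0.198.

19.8%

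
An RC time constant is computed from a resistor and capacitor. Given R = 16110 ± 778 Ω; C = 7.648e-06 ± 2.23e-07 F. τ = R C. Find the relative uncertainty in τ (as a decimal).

0.0564

Since τ is a product/quotient, work with relative uncertainties:
  (1·δR/R)² = (1×0.0483)² = 0.00233;  (1·δC/C)² = (1×0.0292)² = 0.000850
δτ/τ = √(0.00318) = 0.0564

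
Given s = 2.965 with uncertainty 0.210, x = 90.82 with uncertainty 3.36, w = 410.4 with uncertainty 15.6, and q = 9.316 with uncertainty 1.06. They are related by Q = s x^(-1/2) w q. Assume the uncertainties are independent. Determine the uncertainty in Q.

167

Products/powers → add relative errors in quadrature, weighted by exponent:
  (1·δs/s)² = (1×0.0708)² = 0.00502;  (−½·δx/x)² = (-0.5×0.0370)² = 0.000342;  (1·δw/w)² = (1×0.0380)² = 0.00144;  (1·δq/q)² = (1×0.114)² = 0.0129
δQ/Q = √(0.0197) = 0.141
Q = 1190, so δQ = 0.141 × 1190 = 167.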